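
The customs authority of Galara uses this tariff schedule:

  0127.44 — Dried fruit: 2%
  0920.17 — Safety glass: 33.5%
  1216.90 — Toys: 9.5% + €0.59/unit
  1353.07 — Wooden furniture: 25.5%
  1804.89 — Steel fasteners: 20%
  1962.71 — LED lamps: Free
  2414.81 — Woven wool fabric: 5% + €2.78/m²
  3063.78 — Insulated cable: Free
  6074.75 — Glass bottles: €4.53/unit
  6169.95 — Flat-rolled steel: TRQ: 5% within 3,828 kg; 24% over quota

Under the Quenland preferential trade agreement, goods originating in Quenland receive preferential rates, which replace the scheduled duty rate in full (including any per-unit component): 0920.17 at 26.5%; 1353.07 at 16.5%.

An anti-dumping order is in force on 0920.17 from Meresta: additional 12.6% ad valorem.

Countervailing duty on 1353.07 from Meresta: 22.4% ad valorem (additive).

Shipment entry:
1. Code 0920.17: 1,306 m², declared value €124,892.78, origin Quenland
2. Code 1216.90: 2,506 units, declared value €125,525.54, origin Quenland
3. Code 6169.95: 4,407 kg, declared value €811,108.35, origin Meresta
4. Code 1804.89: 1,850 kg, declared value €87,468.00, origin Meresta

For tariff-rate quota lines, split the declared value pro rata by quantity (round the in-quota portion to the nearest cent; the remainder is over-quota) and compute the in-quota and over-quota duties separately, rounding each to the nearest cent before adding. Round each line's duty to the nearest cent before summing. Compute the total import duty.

€124,796.42

Line 1 (0920.17, Quenland, 1,306 m², €124,892.78):
Base rate for 0920.17 is 33.5%.
Origin Quenland qualifies under the Galara–Quenland agreement and 0920.17 is covered: preferential rate 26.5% applies instead.
The additional-duty order on 0920.17 targets Meresta, not Quenland; it does not apply.
Duty = €124,892.78 × 26.5% = €33,096.59.
Line 2 (1216.90, Quenland, 2,506 units, €125,525.54):
Base rate for 1216.90 is 9.5% + €0.59/unit.
Origin Quenland is the FTA partner but 1216.90 is not on the preference list; base rate stands.
Duty = €125,525.54 × 9.5% + 2,506 × €0.59 = €13,403.47.
Line 3 (6169.95, Meresta, 4,407 kg, €811,108.35):
Code 6169.95 is under a tariff-rate quota (threshold 3,828 kg). In-quota: 3,828 kg at 5%; over-quota: 579 kg at 24%.
Pro-rata value split: in-quota = €811,108.35 × 3,828/4,407 = €704,543.40; over-quota = €811,108.35 − €704,543.40 = €106,564.95.
In-quota duty = €704,543.40 × 5% = €35,227.17. Over-quota duty = €106,564.95 × 24% = €25,575.59.
Line duty = €35,227.17 + €25,575.59 = €60,802.76.
Line 4 (1804.89, Meresta, 1,850 kg, €87,468.00):
Base rate for 1804.89 is 20%.
Duty = €87,468.00 × 20% = €17,493.60.
Total = €33,096.59 + €13,403.47 + €60,802.76 + €17,493.60 = €124,796.42.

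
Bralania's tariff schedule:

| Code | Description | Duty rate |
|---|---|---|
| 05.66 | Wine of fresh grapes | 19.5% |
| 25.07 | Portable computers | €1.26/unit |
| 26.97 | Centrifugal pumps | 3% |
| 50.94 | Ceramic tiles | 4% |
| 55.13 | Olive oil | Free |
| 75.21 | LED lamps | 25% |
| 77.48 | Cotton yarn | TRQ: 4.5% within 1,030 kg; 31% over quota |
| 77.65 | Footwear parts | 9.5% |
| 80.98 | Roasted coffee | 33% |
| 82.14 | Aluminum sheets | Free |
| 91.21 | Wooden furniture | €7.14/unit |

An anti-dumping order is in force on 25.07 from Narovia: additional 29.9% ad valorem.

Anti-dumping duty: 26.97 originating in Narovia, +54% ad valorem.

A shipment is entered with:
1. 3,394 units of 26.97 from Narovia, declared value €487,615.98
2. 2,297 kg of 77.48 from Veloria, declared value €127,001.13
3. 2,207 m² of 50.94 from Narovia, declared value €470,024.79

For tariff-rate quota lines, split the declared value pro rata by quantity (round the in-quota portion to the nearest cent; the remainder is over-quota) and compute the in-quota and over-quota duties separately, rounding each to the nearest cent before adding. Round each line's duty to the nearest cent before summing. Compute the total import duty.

Line 1 (26.97, Narovia, 3,394 units, €487,615.98):
Base rate for 26.97 is 3%.
Additional duty on 26.97 from Narovia: +54%. Applied ad valorem rate: 3% + 54% = 57%.
Duty = €487,615.98 × 57% = €277,941.11.
Line 2 (77.48, Veloria, 2,297 kg, €127,001.13):
Code 77.48 is under a tariff-rate quota (threshold 1,030 kg). In-quota: 1,030 kg at 4.5%; over-quota: 1,267 kg at 31%.
Pro-rata value split: in-quota = €127,001.13 × 1,030/2,297 = €56,948.70; over-quota = €127,001.13 − €56,948.70 = €70,052.43.
In-quota duty = €56,948.70 × 4.5% = €2,562.69. Over-quota duty = €70,052.43 × 31% = €21,716.25.
Line duty = €2,562.69 + €21,716.25 = €24,278.94.
Line 3 (50.94, Narovia, 2,207 m², €470,024.79):
Base rate for 50.94 is 4%.
Duty = €470,024.79 × 4% = €18,800.99.
Total = €277,941.11 + €24,278.94 + €18,800.99 = €321,021.04.

€321,021.04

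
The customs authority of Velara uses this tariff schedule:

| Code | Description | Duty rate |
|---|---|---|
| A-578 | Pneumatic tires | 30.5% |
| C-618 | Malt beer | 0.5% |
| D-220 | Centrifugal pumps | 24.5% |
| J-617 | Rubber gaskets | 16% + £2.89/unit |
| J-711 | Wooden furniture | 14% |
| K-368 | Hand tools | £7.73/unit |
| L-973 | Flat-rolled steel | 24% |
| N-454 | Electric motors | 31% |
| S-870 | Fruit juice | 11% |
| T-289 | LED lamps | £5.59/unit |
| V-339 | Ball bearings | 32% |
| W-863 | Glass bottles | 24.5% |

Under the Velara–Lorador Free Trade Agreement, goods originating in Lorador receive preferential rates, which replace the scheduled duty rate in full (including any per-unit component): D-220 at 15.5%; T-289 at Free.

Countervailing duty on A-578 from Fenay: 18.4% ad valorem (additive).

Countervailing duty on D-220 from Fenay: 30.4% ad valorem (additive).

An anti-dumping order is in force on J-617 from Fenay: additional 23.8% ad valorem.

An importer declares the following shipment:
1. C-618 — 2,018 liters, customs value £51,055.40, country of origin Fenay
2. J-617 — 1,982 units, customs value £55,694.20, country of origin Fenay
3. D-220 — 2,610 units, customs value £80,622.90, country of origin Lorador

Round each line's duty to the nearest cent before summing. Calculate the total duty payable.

£40,646.10

Line 1 (C-618, Fenay, 2,018 liters, £51,055.40):
Base rate for C-618 is 0.5%.
Duty = £51,055.40 × 0.5% = £255.28.
Line 2 (J-617, Fenay, 1,982 units, £55,694.20):
Base rate for J-617 is 16% + £2.89/unit.
Additional duty on J-617 from Fenay: +23.8%. Applied ad valorem rate: 16% + 23.8% = 39.8%.
Duty = £55,694.20 × 39.8% + 1,982 × £2.89 = £27,894.27.
Line 3 (D-220, Lorador, 2,610 units, £80,622.90):
Base rate for D-220 is 24.5%.
Origin Lorador qualifies under the Velara–Lorador agreement and D-220 is covered: preferential rate 15.5% applies instead.
The additional-duty order on D-220 targets Fenay, not Lorador; it does not apply.
Duty = £80,622.90 × 15.5% = £12,496.55.
Total = £255.28 + £27,894.27 + £12,496.55 = £40,646.10.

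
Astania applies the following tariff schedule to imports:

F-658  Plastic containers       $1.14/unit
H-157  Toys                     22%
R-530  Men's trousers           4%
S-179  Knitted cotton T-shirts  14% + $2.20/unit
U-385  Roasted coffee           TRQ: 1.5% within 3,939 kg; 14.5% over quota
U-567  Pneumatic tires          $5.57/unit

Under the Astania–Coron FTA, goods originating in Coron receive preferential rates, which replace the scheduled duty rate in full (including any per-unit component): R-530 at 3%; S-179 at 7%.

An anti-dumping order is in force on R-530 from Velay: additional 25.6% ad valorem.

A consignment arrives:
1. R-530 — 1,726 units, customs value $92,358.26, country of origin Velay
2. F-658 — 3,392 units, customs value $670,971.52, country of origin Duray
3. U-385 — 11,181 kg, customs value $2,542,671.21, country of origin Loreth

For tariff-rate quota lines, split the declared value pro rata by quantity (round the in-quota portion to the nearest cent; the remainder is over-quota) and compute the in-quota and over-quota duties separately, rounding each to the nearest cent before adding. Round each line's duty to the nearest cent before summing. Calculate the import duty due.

Line 1 (R-530, Velay, 1,726 units, $92,358.26):
Base rate for R-530 is 4%.
R-530 has an FTA preferential rate, but origin Velay is not Coron; base rate stands.
Additional duty on R-530 from Velay: +25.6%. Applied ad valorem rate: 4% + 25.6% = 29.6%.
Duty = $92,358.26 × 29.6% = $27,338.04.
Line 2 (F-658, Duray, 3,392 units, $670,971.52):
Base rate for F-658 is $1.14/unit.
Duty = 3,392 × $1.14 = $3,866.88.
Line 3 (U-385, Loreth, 11,181 kg, $2,542,671.21):
Code U-385 is under a tariff-rate quota (threshold 3,939 kg). In-quota: 3,939 kg at 1.5%; over-quota: 7,242 kg at 14.5%.
Pro-rata value split: in-quota = $2,542,671.21 × 3,939/11,181 = $895,767.99; over-quota = $2,542,671.21 − $895,767.99 = $1,646,903.22.
In-quota duty = $895,767.99 × 1.5% = $13,436.52. Over-quota duty = $1,646,903.22 × 14.5% = $238,800.97.
Line duty = $13,436.52 + $238,800.97 = $252,237.49.
Total = $27,338.04 + $3,866.88 + $252,237.49 = $283,442.41.

$283,442.41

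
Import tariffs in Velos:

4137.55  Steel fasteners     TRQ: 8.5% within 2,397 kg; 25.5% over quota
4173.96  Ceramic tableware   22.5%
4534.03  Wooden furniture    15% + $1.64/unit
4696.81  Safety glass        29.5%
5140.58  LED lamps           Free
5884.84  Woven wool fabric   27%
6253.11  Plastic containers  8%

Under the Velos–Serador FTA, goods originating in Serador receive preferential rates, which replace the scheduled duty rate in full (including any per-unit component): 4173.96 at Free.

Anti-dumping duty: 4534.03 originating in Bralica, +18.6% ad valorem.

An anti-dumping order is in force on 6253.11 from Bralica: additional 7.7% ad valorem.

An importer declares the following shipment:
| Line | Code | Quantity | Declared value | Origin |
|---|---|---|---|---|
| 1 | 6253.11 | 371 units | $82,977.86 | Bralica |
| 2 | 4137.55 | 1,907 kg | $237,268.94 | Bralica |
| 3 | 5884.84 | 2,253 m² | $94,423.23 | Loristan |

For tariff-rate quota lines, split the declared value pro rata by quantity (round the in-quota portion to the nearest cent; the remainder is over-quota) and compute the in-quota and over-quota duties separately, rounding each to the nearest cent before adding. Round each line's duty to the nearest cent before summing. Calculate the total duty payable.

$58,689.65

Line 1 (6253.11, Bralica, 371 units, $82,977.86):
Base rate for 6253.11 is 8%.
Additional duty on 6253.11 from Bralica: +7.7%. Applied ad valorem rate: 8% + 7.7% = 15.7%.
Duty = $82,977.86 × 15.7% = $13,027.52.
Line 2 (4137.55, Bralica, 1,907 kg, $237,268.94):
Code 4137.55 is under a tariff-rate quota (threshold 2,397 kg). Quantity 1,907 kg is within the quota, so the in-quota rate 8.5% applies to the full value.
Duty = $237,268.94 × 8.5% = $20,167.86.
Line 3 (5884.84, Loristan, 2,253 m², $94,423.23):
Base rate for 5884.84 is 27%.
Duty = $94,423.23 × 27% = $25,494.27.
Total = $13,027.52 + $20,167.86 + $25,494.27 = $58,689.65.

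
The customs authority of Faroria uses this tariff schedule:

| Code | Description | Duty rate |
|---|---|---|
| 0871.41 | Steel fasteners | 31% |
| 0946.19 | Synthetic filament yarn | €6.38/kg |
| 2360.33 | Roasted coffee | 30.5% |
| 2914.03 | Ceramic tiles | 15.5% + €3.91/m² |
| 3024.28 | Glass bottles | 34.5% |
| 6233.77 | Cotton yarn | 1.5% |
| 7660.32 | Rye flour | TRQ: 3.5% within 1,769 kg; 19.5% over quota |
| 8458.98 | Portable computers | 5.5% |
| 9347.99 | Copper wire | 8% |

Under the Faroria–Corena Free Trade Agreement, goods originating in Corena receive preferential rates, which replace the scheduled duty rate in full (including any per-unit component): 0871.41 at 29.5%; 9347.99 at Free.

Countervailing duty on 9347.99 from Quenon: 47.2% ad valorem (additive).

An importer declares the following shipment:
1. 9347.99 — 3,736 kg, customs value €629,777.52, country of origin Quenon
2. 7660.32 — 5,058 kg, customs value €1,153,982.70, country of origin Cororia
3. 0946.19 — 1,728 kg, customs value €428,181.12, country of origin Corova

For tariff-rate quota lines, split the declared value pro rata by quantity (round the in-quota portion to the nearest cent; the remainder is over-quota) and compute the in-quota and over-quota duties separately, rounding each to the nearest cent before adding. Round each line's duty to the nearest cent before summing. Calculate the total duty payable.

€519,112.88

Line 1 (9347.99, Quenon, 3,736 kg, €629,777.52):
Base rate for 9347.99 is 8%.
9347.99 has an FTA preferential rate, but origin Quenon is not Corena; base rate stands.
Additional duty on 9347.99 from Quenon: +47.2%. Applied ad valorem rate: 8% + 47.2% = 55.2%.
Duty = €629,777.52 × 55.2% = €347,637.19.
Line 2 (7660.32, Cororia, 5,058 kg, €1,153,982.70):
Code 7660.32 is under a tariff-rate quota (threshold 1,769 kg). In-quota: 1,769 kg at 3.5%; over-quota: 3,289 kg at 19.5%.
Pro-rata value split: in-quota = €1,153,982.70 × 1,769/5,058 = €403,597.35; over-quota = €1,153,982.70 − €403,597.35 = €750,385.35.
In-quota duty = €403,597.35 × 3.5% = €14,125.91. Over-quota duty = €750,385.35 × 19.5% = €146,325.14.
Line duty = €14,125.91 + €146,325.14 = €160,451.05.
Line 3 (0946.19, Corova, 1,728 kg, €428,181.12):
Base rate for 0946.19 is €6.38/kg.
Duty = 1,728 × €6.38 = €11,024.64.
Total = €347,637.19 + €160,451.05 + €11,024.64 = €519,112.88.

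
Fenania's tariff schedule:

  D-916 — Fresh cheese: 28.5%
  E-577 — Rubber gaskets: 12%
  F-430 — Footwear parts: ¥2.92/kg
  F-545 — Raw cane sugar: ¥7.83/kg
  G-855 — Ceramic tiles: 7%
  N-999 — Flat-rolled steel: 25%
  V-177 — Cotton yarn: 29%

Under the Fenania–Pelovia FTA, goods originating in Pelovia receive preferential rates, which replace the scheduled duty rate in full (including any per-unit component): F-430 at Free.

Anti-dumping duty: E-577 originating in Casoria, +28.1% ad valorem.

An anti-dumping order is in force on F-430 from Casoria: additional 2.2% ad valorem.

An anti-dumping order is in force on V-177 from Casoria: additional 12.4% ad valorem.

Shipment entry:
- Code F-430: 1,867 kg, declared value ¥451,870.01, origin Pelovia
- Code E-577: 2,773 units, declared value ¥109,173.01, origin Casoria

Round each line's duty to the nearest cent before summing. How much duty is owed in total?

Line 1 (F-430, Pelovia, 1,867 kg, ¥451,870.01):
Base rate for F-430 is ¥2.92/kg.
Origin Pelovia qualifies under the Fenania–Pelovia agreement and F-430 is covered: preferential rate Free applies instead.
The additional-duty order on F-430 targets Casoria, not Pelovia; it does not apply.
Duty = ¥451,870.01 × 0% = ¥0.00.
Line 2 (E-577, Casoria, 2,773 units, ¥109,173.01):
Base rate for E-577 is 12%.
Additional duty on E-577 from Casoria: +28.1%. Applied ad valorem rate: 12% + 28.1% = 40.1%.
Duty = ¥109,173.01 × 40.1% = ¥43,778.38.
Total = ¥0.00 + ¥43,778.38 = ¥43,778.38.

¥43,778.38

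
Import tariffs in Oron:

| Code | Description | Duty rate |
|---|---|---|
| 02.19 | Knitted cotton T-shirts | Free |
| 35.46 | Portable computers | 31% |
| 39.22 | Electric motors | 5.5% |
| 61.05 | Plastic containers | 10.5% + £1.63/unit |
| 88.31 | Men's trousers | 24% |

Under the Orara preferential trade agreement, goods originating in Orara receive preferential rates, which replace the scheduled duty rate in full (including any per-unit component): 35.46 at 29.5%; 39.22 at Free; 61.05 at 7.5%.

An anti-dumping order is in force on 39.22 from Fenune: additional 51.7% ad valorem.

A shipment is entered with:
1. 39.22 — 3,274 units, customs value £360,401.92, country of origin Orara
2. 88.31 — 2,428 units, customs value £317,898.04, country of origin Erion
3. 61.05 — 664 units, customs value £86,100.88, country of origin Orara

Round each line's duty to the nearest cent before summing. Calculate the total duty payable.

Line 1 (39.22, Orara, 3,274 units, £360,401.92):
Base rate for 39.22 is 5.5%.
Origin Orara qualifies under the Oron–Orara agreement and 39.22 is covered: preferential rate Free applies instead.
The additional-duty order on 39.22 targets Fenune, not Orara; it does not apply.
Duty = £360,401.92 × 0% = £0.00.
Line 2 (88.31, Erion, 2,428 units, £317,898.04):
Base rate for 88.31 is 24%.
Duty = £317,898.04 × 24% = £76,295.53.
Line 3 (61.05, Orara, 664 units, £86,100.88):
Base rate for 61.05 is 10.5% + £1.63/unit.
Origin Orara qualifies under the Oron–Orara agreement and 61.05 is covered: preferential rate 7.5% applies instead.
Duty = £86,100.88 × 7.5% = £6,457.57.
Total = £0.00 + £76,295.53 + £6,457.57 = £82,753.10.

£82,753.10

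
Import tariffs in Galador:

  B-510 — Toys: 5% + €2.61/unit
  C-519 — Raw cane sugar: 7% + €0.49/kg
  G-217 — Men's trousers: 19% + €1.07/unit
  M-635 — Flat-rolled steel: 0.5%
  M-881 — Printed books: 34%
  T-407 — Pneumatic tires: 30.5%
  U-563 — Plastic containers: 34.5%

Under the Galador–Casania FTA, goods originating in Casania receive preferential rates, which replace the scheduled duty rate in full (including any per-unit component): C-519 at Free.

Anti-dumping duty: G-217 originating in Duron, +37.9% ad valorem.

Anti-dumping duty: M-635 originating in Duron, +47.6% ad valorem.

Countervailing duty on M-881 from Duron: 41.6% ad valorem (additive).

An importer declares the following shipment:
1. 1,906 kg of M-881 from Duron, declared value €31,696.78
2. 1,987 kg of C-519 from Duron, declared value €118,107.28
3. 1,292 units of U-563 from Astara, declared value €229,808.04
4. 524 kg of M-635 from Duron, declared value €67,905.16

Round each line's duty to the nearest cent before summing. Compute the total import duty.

Line 1 (M-881, Duron, 1,906 kg, €31,696.78):
Base rate for M-881 is 34%.
Additional duty on M-881 from Duron: +41.6%. Applied ad valorem rate: 34% + 41.6% = 75.6%.
Duty = €31,696.78 × 75.6% = €23,962.77.
Line 2 (C-519, Duron, 1,987 kg, €118,107.28):
Base rate for C-519 is 7% + €0.49/kg.
C-519 has an FTA preferential rate, but origin Duron is not Casania; base rate stands.
Duty = €118,107.28 × 7% + 1,987 × €0.49 = €9,241.14.
Line 3 (U-563, Astara, 1,292 units, €229,808.04):
Base rate for U-563 is 34.5%.
Duty = €229,808.04 × 34.5% = €79,283.77.
Line 4 (M-635, Duron, 524 kg, €67,905.16):
Base rate for M-635 is 0.5%.
Additional duty on M-635 from Duron: +47.6%. Applied ad valorem rate: 0.5% + 47.6% = 48.1%.
Duty = €67,905.16 × 48.1% = €32,662.38.
Total = €23,962.77 + €9,241.14 + €79,283.77 + €32,662.38 = €145,150.06.

€145,150.06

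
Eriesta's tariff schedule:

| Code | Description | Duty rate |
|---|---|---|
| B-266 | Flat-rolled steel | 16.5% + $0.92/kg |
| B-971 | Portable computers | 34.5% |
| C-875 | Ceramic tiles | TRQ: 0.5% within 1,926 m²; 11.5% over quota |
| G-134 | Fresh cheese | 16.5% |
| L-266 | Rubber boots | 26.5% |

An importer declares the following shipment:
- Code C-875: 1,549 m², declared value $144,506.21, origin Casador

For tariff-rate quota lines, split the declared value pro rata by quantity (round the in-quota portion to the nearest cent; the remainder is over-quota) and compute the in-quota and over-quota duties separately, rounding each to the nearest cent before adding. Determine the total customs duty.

Line 1 (C-875, Casador, 1,549 m², $144,506.21):
Code C-875 is under a tariff-rate quota (threshold 1,926 m²). Quantity 1,549 m² is within the quota, so the in-quota rate 0.5% applies to the full value.
Duty = $144,506.21 × 0.5% = $722.53.

$722.53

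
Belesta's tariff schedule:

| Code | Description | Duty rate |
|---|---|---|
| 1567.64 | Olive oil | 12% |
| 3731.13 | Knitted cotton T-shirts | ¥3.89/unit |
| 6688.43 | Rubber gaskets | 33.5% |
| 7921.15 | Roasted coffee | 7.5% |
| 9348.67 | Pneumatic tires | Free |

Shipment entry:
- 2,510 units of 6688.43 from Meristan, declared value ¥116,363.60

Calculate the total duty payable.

¥38,981.81

Line 1 (6688.43, Meristan, 2,510 units, ¥116,363.60):
Base rate for 6688.43 is 33.5%.
Duty = ¥116,363.60 × 33.5% = ¥38,981.81.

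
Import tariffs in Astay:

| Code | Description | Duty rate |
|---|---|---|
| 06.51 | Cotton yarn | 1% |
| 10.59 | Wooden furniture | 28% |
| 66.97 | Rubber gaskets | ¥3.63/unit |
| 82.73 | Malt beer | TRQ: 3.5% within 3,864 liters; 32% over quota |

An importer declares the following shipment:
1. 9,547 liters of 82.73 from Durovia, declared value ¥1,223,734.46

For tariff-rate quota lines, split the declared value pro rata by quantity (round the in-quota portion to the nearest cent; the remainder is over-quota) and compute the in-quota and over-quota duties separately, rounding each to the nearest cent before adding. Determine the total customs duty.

Line 1 (82.73, Durovia, 9,547 liters, ¥1,223,734.46):
Code 82.73 is under a tariff-rate quota (threshold 3,864 liters). In-quota: 3,864 liters at 3.5%; over-quota: 5,683 liters at 32%.
Pro-rata value split: in-quota = ¥1,223,734.46 × 3,864/9,547 = ¥495,287.52; over-quota = ¥1,223,734.46 − ¥495,287.52 = ¥728,446.94.
In-quota duty = ¥495,287.52 × 3.5% = ¥17,335.06. Over-quota duty = ¥728,446.94 × 32% = ¥233,103.02.
Line duty = ¥17,335.06 + ¥233,103.02 = ¥250,438.08.

¥250,438.08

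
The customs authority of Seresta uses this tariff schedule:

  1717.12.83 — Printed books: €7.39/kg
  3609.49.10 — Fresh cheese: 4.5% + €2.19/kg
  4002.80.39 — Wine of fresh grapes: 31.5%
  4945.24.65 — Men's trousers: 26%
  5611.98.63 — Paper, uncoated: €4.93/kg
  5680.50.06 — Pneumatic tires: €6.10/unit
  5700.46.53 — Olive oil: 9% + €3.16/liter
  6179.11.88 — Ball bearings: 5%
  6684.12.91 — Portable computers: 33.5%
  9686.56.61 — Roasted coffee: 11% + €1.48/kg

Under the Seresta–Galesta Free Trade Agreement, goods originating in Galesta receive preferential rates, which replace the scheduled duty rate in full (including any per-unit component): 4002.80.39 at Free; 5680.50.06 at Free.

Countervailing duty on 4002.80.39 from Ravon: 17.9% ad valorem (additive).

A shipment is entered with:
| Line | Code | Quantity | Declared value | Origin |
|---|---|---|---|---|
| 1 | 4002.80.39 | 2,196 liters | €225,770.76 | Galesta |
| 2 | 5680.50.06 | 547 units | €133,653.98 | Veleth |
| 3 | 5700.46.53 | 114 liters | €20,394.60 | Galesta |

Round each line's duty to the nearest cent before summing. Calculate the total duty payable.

€5,532.45

Line 1 (4002.80.39, Galesta, 2,196 liters, €225,770.76):
Base rate for 4002.80.39 is 31.5%.
Origin Galesta qualifies under the Seresta–Galesta agreement and 4002.80.39 is covered: preferential rate Free applies instead.
The additional-duty order on 4002.80.39 targets Ravon, not Galesta; it does not apply.
Duty = €225,770.76 × 0% = €0.00.
Line 2 (5680.50.06, Veleth, 547 units, €133,653.98):
Base rate for 5680.50.06 is €6.10/unit.
5680.50.06 has an FTA preferential rate, but origin Veleth is not Galesta; base rate stands.
Duty = 547 × €6.10 = €3,336.70.
Line 3 (5700.46.53, Galesta, 114 liters, €20,394.60):
Base rate for 5700.46.53 is 9% + €3.16/liter.
Origin Galesta is the FTA partner but 5700.46.53 is not on the preference list; base rate stands.
Duty = €20,394.60 × 9% + 114 × €3.16 = €2,195.75.
Total = €0.00 + €3,336.70 + €2,195.75 = €5,532.45.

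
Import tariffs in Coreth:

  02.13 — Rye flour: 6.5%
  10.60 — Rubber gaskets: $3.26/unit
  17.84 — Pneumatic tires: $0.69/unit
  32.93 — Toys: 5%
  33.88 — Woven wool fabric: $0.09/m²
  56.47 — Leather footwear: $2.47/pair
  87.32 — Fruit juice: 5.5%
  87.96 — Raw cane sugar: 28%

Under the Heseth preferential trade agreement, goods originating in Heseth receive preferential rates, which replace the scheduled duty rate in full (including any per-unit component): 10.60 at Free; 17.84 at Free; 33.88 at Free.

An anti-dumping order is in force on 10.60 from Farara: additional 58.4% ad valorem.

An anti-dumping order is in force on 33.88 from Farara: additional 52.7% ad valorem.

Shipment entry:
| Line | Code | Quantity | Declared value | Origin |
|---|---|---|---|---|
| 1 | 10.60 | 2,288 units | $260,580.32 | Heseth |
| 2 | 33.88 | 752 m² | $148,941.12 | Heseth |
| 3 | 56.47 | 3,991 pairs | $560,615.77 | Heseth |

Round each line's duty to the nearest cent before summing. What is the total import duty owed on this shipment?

Line 1 (10.60, Heseth, 2,288 units, $260,580.32):
Base rate for 10.60 is $3.26/unit.
Origin Heseth qualifies under the Coreth–Heseth agreement and 10.60 is covered: preferential rate Free applies instead.
The additional-duty order on 10.60 targets Farara, not Heseth; it does not apply.
Duty = $260,580.32 × 0% = $0.00.
Line 2 (33.88, Heseth, 752 m², $148,941.12):
Base rate for 33.88 is $0.09/m².
Origin Heseth qualifies under the Coreth–Heseth agreement and 33.88 is covered: preferential rate Free applies instead.
The additional-duty order on 33.88 targets Farara, not Heseth; it does not apply.
Duty = $148,941.12 × 0% = $0.00.
Line 3 (56.47, Heseth, 3,991 pairs, $560,615.77):
Base rate for 56.47 is $2.47/pair.
Origin Heseth is the FTA partner but 56.47 is not on the preference list; base rate stands.
Duty = 3,991 × $2.47 = $9,857.77.
Total = $0.00 + $0.00 + $9,857.77 = $9,857.77.

$9,857.77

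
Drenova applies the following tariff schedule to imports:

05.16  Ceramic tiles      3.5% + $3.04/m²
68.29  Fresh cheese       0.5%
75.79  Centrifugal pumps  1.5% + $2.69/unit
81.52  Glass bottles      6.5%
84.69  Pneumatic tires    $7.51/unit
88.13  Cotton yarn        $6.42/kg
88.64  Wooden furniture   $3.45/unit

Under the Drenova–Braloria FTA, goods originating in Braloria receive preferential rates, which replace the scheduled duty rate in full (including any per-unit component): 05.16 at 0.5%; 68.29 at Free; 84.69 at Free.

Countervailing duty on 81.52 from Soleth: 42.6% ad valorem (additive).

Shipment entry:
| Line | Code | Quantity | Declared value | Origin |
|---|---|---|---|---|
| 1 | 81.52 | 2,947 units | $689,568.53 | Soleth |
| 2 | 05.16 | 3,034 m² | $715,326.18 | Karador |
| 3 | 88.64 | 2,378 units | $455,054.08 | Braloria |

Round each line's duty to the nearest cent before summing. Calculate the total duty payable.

Line 1 (81.52, Soleth, 2,947 units, $689,568.53):
Base rate for 81.52 is 6.5%.
Additional duty on 81.52 from Soleth: +42.6%. Applied ad valorem rate: 6.5% + 42.6% = 49.1%.
Duty = $689,568.53 × 49.1% = $338,578.15.
Line 2 (05.16, Karador, 3,034 m², $715,326.18):
Base rate for 05.16 is 3.5% + $3.04/m².
05.16 has an FTA preferential rate, but origin Karador is not Braloria; base rate stands.
Duty = $715,326.18 × 3.5% + 3,034 × $3.04 = $34,259.78.
Line 3 (88.64, Braloria, 2,378 units, $455,054.08):
Base rate for 88.64 is $3.45/unit.
Origin Braloria is the FTA partner but 88.64 is not on the preference list; base rate stands.
Duty = 2,378 × $3.45 = $8,204.10.
Total = $338,578.15 + $34,259.78 + $8,204.10 = $381,042.03.

$381,042.03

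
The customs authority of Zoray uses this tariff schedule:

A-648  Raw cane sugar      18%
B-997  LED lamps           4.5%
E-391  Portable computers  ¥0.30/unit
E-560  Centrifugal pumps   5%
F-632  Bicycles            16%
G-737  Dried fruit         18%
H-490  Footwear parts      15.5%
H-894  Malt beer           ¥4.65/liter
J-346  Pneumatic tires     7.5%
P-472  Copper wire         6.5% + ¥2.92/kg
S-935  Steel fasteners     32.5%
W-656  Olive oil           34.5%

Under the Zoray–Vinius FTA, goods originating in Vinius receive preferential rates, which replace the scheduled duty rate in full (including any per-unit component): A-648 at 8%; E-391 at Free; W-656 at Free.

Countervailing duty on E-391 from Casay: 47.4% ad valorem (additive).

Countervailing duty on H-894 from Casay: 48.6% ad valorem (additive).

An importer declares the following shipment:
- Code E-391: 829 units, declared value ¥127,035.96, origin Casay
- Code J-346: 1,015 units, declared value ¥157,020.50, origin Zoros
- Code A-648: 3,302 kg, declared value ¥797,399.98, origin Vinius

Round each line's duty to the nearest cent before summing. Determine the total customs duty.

¥136,032.29

Line 1 (E-391, Casay, 829 units, ¥127,035.96):
Base rate for E-391 is ¥0.30/unit.
E-391 has an FTA preferential rate, but origin Casay is not Vinius; base rate stands.
Additional duty on E-391 from Casay: +47.4% ad valorem. Applied ad valorem rate = 47.4%.
Duty = ¥127,035.96 × 47.4% + 829 × ¥0.30 = ¥60,463.75.
Line 2 (J-346, Zoros, 1,015 units, ¥157,020.50):
Base rate for J-346 is 7.5%.
Duty = ¥157,020.50 × 7.5% = ¥11,776.54.
Line 3 (A-648, Vinius, 3,302 kg, ¥797,399.98):
Base rate for A-648 is 18%.
Origin Vinius qualifies under the Zoray–Vinius agreement and A-648 is covered: preferential rate 8% applies instead.
Duty = ¥797,399.98 × 8% = ¥63,792.00.
Total = ¥60,463.75 + ¥11,776.54 + ¥63,792.00 = ¥136,032.29.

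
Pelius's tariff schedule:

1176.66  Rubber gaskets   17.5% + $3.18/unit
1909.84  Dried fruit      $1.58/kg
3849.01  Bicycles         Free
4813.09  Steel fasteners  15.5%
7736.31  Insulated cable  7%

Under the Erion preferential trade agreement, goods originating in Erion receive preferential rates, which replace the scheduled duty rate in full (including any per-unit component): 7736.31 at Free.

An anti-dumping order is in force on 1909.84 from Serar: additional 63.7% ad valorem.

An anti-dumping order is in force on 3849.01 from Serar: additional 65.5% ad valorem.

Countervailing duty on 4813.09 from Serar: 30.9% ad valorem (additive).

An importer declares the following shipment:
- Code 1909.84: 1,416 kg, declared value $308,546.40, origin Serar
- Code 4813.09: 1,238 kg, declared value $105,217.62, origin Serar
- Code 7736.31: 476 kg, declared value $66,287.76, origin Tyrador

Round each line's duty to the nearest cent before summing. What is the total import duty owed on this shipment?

Line 1 (1909.84, Serar, 1,416 kg, $308,546.40):
Base rate for 1909.84 is $1.58/kg.
Additional duty on 1909.84 from Serar: +63.7% ad valorem. Applied ad valorem rate = 63.7%.
Duty = $308,546.40 × 63.7% + 1,416 × $1.58 = $198,781.34.
Line 2 (4813.09, Serar, 1,238 kg, $105,217.62):
Base rate for 4813.09 is 15.5%.
Additional duty on 4813.09 from Serar: +30.9%. Applied ad valorem rate: 15.5% + 30.9% = 46.4%.
Duty = $105,217.62 × 46.4% = $48,820.98.
Line 3 (7736.31, Tyrador, 476 kg, $66,287.76):
Base rate for 7736.31 is 7%.
7736.31 has an FTA preferential rate, but origin Tyrador is not Erion; base rate stands.
Duty = $66,287.76 × 7% = $4,640.14.
Total = $198,781.34 + $48,820.98 + $4,640.14 = $252,242.46.

$252,242.46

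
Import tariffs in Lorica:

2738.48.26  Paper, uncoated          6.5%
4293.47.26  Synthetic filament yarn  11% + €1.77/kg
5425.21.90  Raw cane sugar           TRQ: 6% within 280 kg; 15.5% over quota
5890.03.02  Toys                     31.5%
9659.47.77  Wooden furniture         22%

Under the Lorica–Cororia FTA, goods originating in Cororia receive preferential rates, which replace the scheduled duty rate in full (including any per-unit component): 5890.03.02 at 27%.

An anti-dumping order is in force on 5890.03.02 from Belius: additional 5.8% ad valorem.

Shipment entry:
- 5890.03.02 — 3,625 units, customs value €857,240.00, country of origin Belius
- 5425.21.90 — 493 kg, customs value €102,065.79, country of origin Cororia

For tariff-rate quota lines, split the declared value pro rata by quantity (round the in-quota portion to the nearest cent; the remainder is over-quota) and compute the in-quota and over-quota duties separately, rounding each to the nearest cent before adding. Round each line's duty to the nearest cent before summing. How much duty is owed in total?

€330,063.72

Line 1 (5890.03.02, Belius, 3,625 units, €857,240.00):
Base rate for 5890.03.02 is 31.5%.
5890.03.02 has an FTA preferential rate, but origin Belius is not Cororia; base rate stands.
Additional duty on 5890.03.02 from Belius: +5.8%. Applied ad valorem rate: 31.5% + 5.8% = 37.3%.
Duty = €857,240.00 × 37.3% = €319,750.52.
Line 2 (5425.21.90, Cororia, 493 kg, €102,065.79):
Code 5425.21.90 is under a tariff-rate quota (threshold 280 kg). In-quota: 280 kg at 6%; over-quota: 213 kg at 15.5%.
Pro-rata value split: in-quota = €102,065.79 × 280/493 = €57,968.40; over-quota = €102,065.79 − €57,968.40 = €44,097.39.
In-quota duty = €57,968.40 × 6% = €3,478.10. Over-quota duty = €44,097.39 × 15.5% = €6,835.10.
Line duty = €3,478.10 + €6,835.10 = €10,313.20.
Total = €319,750.52 + €10,313.20 = €330,063.72.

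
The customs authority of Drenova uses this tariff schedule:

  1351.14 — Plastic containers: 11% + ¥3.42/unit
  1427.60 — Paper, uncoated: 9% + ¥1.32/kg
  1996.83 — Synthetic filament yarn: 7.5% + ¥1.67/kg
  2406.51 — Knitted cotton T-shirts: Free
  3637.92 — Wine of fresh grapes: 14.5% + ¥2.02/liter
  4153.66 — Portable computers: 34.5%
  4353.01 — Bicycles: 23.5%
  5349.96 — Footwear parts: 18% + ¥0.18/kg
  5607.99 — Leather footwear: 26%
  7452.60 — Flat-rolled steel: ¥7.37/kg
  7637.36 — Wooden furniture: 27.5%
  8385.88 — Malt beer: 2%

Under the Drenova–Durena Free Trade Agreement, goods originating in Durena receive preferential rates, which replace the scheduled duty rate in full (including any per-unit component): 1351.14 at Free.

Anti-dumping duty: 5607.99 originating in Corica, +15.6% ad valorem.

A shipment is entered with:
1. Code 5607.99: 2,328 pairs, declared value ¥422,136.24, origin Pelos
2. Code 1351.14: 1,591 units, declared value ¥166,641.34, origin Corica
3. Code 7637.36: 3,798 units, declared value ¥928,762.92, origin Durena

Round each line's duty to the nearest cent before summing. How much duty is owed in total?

¥388,936.99

Line 1 (5607.99, Pelos, 2,328 pairs, ¥422,136.24):
Base rate for 5607.99 is 26%.
The additional-duty order on 5607.99 targets Corica, not Pelos; it does not apply.
Duty = ¥422,136.24 × 26% = ¥109,755.42.
Line 2 (1351.14, Corica, 1,591 units, ¥166,641.34):
Base rate for 1351.14 is 11% + ¥3.42/unit.
1351.14 has an FTA preferential rate, but origin Corica is not Durena; base rate stands.
Duty = ¥166,641.34 × 11% + 1,591 × ¥3.42 = ¥23,771.77.
Line 3 (7637.36, Durena, 3,798 units, ¥928,762.92):
Base rate for 7637.36 is 27.5%.
Origin Durena is the FTA partner but 7637.36 is not on the preference list; base rate stands.
Duty = ¥928,762.92 × 27.5% = ¥255,409.80.
Total = ¥109,755.42 + ¥23,771.77 + ¥255,409.80 = ¥388,936.99.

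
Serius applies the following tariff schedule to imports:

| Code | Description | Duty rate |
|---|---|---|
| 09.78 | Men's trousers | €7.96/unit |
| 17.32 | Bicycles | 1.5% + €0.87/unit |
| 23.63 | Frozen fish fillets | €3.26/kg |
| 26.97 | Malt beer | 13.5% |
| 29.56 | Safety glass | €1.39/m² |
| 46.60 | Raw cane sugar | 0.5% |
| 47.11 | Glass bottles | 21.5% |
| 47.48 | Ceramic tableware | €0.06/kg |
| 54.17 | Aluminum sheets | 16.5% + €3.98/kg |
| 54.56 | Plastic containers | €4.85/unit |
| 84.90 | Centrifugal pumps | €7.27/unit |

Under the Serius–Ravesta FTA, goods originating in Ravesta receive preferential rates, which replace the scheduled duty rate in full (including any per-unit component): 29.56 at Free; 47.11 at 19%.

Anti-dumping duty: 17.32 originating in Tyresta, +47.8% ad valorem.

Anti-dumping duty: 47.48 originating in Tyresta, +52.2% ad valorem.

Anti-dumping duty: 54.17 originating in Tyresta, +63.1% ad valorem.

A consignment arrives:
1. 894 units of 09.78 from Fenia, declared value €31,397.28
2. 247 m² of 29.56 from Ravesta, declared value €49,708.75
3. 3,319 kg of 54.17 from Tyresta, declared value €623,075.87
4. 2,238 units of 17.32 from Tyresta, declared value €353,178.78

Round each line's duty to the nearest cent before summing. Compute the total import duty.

€692,358.45

Line 1 (09.78, Fenia, 894 units, €31,397.28):
Base rate for 09.78 is €7.96/unit.
Duty = 894 × €7.96 = €7,116.24.
Line 2 (29.56, Ravesta, 247 m², €49,708.75):
Base rate for 29.56 is €1.39/m².
Origin Ravesta qualifies under the Serius–Ravesta agreement and 29.56 is covered: preferential rate Free applies instead.
Duty = €49,708.75 × 0% = €0.00.
Line 3 (54.17, Tyresta, 3,319 kg, €623,075.87):
Base rate for 54.17 is 16.5% + €3.98/kg.
Additional duty on 54.17 from Tyresta: +63.1%. Applied ad valorem rate: 16.5% + 63.1% = 79.6%.
Duty = €623,075.87 × 79.6% + 3,319 × €3.98 = €509,178.01.
Line 4 (17.32, Tyresta, 2,238 units, €353,178.78):
Base rate for 17.32 is 1.5% + €0.87/unit.
Additional duty on 17.32 from Tyresta: +47.8%. Applied ad valorem rate: 1.5% + 47.8% = 49.3%.
Duty = €353,178.78 × 49.3% + 2,238 × €0.87 = €176,064.20.
Total = €7,116.24 + €0.00 + €509,178.01 + €176,064.20 = €692,358.45.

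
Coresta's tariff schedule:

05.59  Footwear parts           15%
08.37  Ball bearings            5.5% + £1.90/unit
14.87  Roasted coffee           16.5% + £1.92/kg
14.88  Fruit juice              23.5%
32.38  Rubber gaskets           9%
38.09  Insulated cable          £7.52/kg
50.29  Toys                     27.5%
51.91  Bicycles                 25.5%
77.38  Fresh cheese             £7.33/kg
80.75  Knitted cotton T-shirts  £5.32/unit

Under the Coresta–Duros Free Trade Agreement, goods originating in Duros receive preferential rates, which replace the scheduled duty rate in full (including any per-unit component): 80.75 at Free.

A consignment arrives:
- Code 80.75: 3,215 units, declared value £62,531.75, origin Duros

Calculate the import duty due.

Line 1 (80.75, Duros, 3,215 units, £62,531.75):
Base rate for 80.75 is £5.32/unit.
Origin Duros qualifies under the Coresta–Duros agreement and 80.75 is covered: preferential rate Free applies instead.
Duty = £62,531.75 × 0% = £0.00.

£0.00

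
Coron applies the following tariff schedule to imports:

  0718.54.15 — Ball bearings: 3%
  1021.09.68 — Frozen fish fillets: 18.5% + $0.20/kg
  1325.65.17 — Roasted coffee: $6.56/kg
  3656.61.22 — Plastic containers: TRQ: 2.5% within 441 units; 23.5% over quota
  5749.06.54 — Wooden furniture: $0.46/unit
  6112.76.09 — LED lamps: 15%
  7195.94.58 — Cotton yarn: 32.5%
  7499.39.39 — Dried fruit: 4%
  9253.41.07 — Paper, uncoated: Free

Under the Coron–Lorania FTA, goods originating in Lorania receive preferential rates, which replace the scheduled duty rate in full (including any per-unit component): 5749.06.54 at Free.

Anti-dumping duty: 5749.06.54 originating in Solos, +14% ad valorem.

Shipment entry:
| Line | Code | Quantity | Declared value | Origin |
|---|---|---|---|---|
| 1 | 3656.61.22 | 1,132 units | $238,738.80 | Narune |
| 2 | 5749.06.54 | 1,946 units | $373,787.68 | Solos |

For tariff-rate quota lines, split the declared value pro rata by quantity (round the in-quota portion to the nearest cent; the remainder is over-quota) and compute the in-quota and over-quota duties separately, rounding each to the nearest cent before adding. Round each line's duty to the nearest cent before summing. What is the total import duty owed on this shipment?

$89,797.61

Line 1 (3656.61.22, Narune, 1,132 units, $238,738.80):
Code 3656.61.22 is under a tariff-rate quota (threshold 441 units). In-quota: 441 units at 2.5%; over-quota: 691 units at 23.5%.
Pro-rata value split: in-quota = $238,738.80 × 441/1,132 = $93,006.90; over-quota = $238,738.80 − $93,006.90 = $145,731.90.
In-quota duty = $93,006.90 × 2.5% = $2,325.17. Over-quota duty = $145,731.90 × 23.5% = $34,247.00.
Line duty = $2,325.17 + $34,247.00 = $36,572.17.
Line 2 (5749.06.54, Solos, 1,946 units, $373,787.68):
Base rate for 5749.06.54 is $0.46/unit.
5749.06.54 has an FTA preferential rate, but origin Solos is not Lorania; base rate stands.
Additional duty on 5749.06.54 from Solos: +14% ad valorem. Applied ad valorem rate = 14%.
Duty = $373,787.68 × 14% + 1,946 × $0.46 = $53,225.44.
Total = $36,572.17 + $53,225.44 = $89,797.61.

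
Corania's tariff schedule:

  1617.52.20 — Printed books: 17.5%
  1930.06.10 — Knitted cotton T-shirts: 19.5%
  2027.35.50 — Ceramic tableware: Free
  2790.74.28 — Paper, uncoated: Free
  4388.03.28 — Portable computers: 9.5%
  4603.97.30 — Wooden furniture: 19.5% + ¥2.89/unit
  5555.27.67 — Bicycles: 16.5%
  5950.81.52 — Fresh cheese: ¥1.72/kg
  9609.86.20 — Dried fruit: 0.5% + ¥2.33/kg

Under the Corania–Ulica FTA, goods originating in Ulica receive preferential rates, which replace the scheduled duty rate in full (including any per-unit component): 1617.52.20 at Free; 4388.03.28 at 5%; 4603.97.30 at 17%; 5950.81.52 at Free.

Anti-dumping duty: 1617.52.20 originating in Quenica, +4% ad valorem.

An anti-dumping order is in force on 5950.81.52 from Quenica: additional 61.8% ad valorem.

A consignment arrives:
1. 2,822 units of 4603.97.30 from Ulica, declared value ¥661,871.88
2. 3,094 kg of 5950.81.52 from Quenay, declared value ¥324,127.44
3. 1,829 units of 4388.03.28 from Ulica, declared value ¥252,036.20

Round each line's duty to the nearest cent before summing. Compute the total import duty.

¥130,441.71

Line 1 (4603.97.30, Ulica, 2,822 units, ¥661,871.88):
Base rate for 4603.97.30 is 19.5% + ¥2.89/unit.
Origin Ulica qualifies under the Corania–Ulica agreement and 4603.97.30 is covered: preferential rate 17% applies instead.
Duty = ¥661,871.88 × 17% = ¥112,518.22.
Line 2 (5950.81.52, Quenay, 3,094 kg, ¥324,127.44):
Base rate for 5950.81.52 is ¥1.72/kg.
5950.81.52 has an FTA preferential rate, but origin Quenay is not Ulica; base rate stands.
The additional-duty order on 5950.81.52 targets Quenica, not Quenay; it does not apply.
Duty = 3,094 × ¥1.72 = ¥5,321.68.
Line 3 (4388.03.28, Ulica, 1,829 units, ¥252,036.20):
Base rate for 4388.03.28 is 9.5%.
Origin Ulica qualifies under the Corania–Ulica agreement and 4388.03.28 is covered: preferential rate 5% applies instead.
Duty = ¥252,036.20 × 5% = ¥12,601.81.
Total = ¥112,518.22 + ¥5,321.68 + ¥12,601.81 = ¥130,441.71.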